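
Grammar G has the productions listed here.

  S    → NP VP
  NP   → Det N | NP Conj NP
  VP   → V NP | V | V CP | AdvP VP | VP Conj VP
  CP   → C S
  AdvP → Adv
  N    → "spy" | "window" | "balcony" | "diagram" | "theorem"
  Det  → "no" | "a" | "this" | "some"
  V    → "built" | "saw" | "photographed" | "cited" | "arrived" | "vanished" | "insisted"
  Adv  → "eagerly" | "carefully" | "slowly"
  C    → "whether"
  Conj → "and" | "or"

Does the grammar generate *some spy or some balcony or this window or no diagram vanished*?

Grammatical

S
  NP
    NP
      Det: some
      N: spy
    Conj: or
    NP
      NP
        Det: some
        N: balcony
      Conj: or
      NP
        NP
          Det: this
          N: window
        Conj: or
        NP
          Det: no
          N: diagram
  VP
    V: vanished
The bracketing above is licensed at every node by one of the given productions, with S at the root.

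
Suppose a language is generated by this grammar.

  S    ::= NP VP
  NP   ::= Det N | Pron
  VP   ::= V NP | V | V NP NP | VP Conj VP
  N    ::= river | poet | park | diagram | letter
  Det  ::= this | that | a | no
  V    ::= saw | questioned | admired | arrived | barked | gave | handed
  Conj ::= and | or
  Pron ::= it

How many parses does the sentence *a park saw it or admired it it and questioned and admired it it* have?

Two of the 5 distinct bracketings:
[S [NP [Det a] [N park]] [VP [VP [V saw] [NP [Pron it]]] [Conj or] [VP [VP [V admired] [NP [Pron it]] [NP [Pron it]]] [Conj and] [VP [VP [V questioned]] [Conj and] [VP [V admired] [NP [Pron it]] [NP [Pron it]]]]]]]
[S [NP [Det a] [N park]] [VP [VP [V saw] [NP [Pron it]]] [Conj or] [VP [VP [VP [V admired] [NP [Pron it]] [NP [Pron it]]] [Conj and] [VP [V questioned]]] [Conj and] [VP [V admired] [NP [Pron it]] [NP [Pron it]]]]]]
The trees differ in how a recursive rule is bracketed over the same span.

5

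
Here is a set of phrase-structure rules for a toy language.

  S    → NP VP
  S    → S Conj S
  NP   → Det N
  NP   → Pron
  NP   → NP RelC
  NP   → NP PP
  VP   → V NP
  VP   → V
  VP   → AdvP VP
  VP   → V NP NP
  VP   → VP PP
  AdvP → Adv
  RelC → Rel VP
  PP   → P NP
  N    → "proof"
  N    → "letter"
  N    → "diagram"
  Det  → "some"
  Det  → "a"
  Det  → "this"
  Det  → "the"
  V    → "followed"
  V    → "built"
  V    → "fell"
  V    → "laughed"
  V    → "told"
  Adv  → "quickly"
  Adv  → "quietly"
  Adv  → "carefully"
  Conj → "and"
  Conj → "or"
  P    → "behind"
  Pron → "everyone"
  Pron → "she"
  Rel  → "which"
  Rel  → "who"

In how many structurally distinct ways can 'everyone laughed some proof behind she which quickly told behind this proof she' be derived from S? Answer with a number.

7

Two of the 7 distinct bracketings:
[S [NP [Pron everyone]] [VP [V laughed] [NP [NP [NP [Det some] [N proof]] [PP [P behind] [NP [Pron she]]]] [RelC [Rel which] [VP [AdvP [Adv quickly]] [VP [VP [V told]] [PP [P behind] [NP [Det this] [N proof]]]]]]] [NP [Pron she]]]]
[S [NP [Pron everyone]] [VP [V laughed] [NP [NP [NP [Det some] [N proof]] [PP [P behind] [NP [Pron she]]]] [RelC [Rel which] [VP [VP [AdvP [Adv quickly]] [VP [V told]]] [PP [P behind] [NP [Det this] [N proof]]]]]] [NP [Pron she]]]]
The trees differ in how a recursive rule is bracketed over the same span.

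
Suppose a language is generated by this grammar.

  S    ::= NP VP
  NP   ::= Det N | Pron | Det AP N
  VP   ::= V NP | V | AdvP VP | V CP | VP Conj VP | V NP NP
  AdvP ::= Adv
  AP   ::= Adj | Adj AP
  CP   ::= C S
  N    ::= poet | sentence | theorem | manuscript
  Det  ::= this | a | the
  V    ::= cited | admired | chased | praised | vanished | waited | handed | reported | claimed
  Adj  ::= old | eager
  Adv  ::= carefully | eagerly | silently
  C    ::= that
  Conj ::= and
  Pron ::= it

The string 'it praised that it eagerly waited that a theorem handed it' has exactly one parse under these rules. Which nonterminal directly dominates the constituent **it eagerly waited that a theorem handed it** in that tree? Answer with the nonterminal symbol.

CP

[S [NP [Pron it]] [VP [V praised] [CP [C that] [S [NP [Pron it]] [VP [AdvP [Adv eagerly]] [VP [V waited] [CP [C that] [S [NP [Det a] [N theorem]] [VP [V handed] [NP [Pron it]]]]]]]]]]]
The span 'it eagerly waited that a theorem handed it' is the S node built by S → NP VP.
Its mother is the CP built by CP → C S.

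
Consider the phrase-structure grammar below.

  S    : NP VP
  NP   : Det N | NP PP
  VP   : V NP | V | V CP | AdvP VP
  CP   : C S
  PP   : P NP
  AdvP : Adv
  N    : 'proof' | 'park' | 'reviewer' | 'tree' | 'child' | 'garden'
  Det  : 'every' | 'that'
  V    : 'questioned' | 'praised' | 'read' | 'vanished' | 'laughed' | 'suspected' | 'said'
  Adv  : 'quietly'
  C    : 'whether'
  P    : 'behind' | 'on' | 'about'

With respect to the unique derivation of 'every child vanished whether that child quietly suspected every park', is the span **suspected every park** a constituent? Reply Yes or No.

[S [NP [Det every] [N child]] [VP [V vanished] [CP [C whether] [S [NP [Det that] [N child]] [VP [AdvP [Adv quietly]] [VP [V suspected] [NP [Det every] [N park]]]]]]]]
The words 'suspected every park' are exhaustively dominated by a single VP node (built by VP → V NP), so they form a constituent.

Yes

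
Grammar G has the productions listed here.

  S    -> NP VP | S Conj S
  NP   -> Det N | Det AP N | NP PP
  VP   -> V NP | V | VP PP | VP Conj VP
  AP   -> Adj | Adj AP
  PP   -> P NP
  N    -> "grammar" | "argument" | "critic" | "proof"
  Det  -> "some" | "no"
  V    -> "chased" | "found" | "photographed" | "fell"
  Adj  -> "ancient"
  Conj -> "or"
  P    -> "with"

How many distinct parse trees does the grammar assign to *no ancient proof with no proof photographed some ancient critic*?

[S [NP [NP [Det no] [AP [Adj ancient]] [N proof]] [PP [P with] [NP [Det no] [N proof]]]] [VP [V photographed] [NP [Det some] [AP [Adj ancient]] [N critic]]]]
No rule offers an alternative attachment or grouping for any span, so this is the only derivation.

1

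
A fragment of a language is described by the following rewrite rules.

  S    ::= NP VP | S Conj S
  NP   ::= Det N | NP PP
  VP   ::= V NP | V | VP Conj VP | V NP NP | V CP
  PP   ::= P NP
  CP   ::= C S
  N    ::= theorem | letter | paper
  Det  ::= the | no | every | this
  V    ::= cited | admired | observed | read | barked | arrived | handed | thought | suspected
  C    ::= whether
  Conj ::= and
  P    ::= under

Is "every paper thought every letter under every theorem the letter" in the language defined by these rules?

S
  NP
    Det: every
    N: paper
  VP
    V: thought
    NP
      NP
        Det: every
        N: letter
      PP
        P: under
        NP
          Det: every
          N: theorem
    NP
      Det: the
      N: letter
The bracketing above is licensed at every node by one of the given productions, with S at the root.

Grammatical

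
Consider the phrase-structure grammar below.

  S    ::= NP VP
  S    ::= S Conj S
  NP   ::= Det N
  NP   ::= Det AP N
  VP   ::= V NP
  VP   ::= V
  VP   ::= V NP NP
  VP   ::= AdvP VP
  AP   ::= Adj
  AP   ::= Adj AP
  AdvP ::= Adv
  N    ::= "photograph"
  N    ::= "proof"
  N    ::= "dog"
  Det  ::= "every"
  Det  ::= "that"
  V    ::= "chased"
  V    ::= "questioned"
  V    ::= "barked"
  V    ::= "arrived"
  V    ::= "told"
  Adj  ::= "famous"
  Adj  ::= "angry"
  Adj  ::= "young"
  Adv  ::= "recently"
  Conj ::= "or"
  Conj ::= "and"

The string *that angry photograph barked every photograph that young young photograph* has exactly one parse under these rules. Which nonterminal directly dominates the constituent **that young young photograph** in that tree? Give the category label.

VP

S
  NP
    Det: that
    AP
      Adj: angry
    N: photograph
  VP
    V: barked
    NP
      Det: every
      N: photograph
    NP
      Det: that
      AP
        Adj: young
        AP
          Adj: young
      N: photograph
The span 'that young young photograph' is the NP node built by NP → Det AP N.
Its mother is the VP built by VP → V NP NP.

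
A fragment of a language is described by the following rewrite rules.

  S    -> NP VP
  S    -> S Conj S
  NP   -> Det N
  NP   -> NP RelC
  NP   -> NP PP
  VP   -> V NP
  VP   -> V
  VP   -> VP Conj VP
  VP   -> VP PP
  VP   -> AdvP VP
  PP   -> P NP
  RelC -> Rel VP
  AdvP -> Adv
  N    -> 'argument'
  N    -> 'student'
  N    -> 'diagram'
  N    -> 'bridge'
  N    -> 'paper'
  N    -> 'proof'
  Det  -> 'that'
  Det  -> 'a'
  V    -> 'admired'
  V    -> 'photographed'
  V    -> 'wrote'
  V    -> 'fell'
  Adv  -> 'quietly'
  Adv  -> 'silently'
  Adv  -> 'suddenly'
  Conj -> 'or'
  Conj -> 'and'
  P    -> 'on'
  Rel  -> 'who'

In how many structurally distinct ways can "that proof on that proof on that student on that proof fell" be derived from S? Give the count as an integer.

5

Two of the 5 distinct bracketings:
[S [NP [NP [Det that] [N proof]] [PP [P on] [NP [NP [Det that] [N proof]] [PP [P on] [NP [NP [Det that] [N student]] [PP [P on] [NP [Det that] [N proof]]]]]]]] [VP [V fell]]]
[S [NP [NP [Det that] [N proof]] [PP [P on] [NP [NP [NP [Det that] [N proof]] [PP [P on] [NP [Det that] [N student]]]] [PP [P on] [NP [Det that] [N proof]]]]]] [VP [V fell]]]
The trees differ in how a recursive rule is bracketed over the same span.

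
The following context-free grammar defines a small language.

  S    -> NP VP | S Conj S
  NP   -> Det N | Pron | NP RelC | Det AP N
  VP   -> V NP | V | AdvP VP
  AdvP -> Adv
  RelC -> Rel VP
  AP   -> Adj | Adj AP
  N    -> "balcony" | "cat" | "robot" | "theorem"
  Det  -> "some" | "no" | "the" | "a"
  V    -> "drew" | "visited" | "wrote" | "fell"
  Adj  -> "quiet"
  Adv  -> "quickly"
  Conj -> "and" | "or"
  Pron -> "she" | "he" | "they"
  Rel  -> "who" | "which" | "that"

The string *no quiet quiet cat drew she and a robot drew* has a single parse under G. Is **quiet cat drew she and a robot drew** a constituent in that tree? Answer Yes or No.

[S [S [NP [Det no] [AP [Adj quiet] [AP [Adj quiet]]] [N cat]] [VP [V drew] [NP [Pron she]]]] [Conj and] [S [NP [Det a] [N robot]] [VP [V drew]]]]
The smallest constituent containing 'quiet cat drew she and a robot drew' is the S spanning 'no quiet quiet cat drew she and a robot drew'; no single node in the tree dominates exactly the given words.

No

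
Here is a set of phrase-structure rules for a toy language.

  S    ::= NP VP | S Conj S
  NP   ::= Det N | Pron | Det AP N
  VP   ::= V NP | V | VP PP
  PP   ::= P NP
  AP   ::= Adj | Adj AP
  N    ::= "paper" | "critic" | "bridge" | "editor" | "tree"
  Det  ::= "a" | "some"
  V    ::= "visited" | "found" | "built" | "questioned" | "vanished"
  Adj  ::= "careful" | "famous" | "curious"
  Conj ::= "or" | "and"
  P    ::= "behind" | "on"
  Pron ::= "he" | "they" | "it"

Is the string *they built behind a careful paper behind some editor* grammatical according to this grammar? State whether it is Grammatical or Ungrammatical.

Grammatical

[S [NP [Pron they]] [VP [VP [VP [V built]] [PP [P behind] [NP [Det a] [AP [Adj careful]] [N paper]]]] [PP [P behind] [NP [Det some] [N editor]]]]]
Each bracket corresponds to one application of a listed rule, so the string is derivable from S.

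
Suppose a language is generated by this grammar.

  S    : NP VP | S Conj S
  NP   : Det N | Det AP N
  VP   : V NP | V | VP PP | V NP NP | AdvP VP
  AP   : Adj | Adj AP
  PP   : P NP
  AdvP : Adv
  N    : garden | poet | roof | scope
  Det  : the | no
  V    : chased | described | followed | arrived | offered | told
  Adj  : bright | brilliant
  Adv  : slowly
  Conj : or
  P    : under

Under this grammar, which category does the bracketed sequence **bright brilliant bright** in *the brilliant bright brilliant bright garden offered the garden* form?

S
  NP
    Det: the
    AP
      Adj: brilliant
      AP
        Adj: bright
        AP
          Adj: brilliant
          AP
            Adj: bright
    N: garden
  VP
    V: offered
    NP
      Det: the
      N: garden
The span 'bright brilliant bright' is the AP node built by AP → Adj AP.

AP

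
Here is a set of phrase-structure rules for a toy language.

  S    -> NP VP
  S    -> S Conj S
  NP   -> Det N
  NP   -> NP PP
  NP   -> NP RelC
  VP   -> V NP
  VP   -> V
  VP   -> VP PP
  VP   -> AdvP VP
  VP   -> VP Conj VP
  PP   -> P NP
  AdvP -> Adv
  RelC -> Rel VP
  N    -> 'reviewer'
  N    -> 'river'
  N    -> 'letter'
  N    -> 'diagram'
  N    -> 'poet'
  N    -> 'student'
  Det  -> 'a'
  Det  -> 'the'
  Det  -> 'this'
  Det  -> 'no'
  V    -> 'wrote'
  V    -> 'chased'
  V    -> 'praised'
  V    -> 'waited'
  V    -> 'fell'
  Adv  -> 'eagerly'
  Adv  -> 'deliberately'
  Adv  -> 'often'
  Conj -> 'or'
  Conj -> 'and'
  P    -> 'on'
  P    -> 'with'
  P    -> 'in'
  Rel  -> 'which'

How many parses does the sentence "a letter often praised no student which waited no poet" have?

[S [NP [Det a] [N letter]] [VP [AdvP [Adv often]] [VP [V praised] [NP [NP [Det no] [N student]] [RelC [Rel which] [VP [V waited] [NP [Det no] [N poet]]]]]]]]
No rule offers an alternative attachment or grouping for any span, so this is the only derivation.

1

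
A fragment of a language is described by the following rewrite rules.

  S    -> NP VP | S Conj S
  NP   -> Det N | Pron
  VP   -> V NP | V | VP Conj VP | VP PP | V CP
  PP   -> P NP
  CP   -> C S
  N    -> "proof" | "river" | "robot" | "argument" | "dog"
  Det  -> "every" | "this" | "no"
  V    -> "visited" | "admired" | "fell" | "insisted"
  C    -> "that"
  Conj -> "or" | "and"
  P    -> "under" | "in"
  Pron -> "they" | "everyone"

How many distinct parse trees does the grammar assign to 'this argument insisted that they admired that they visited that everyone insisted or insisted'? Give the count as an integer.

4

Two of the 4 distinct bracketings:
[S [NP [Det this] [N argument]] [VP [VP [V insisted] [CP [C that] [S [NP [Pron they]] [VP [V admired] [CP [C that] [S [NP [Pron they]] [VP [V visited] [CP [C that] [S [NP [Pron everyone]] [VP [V insisted]]]]]]]]]]] [Conj or] [VP [V insisted]]]]
[S [NP [Det this] [N argument]] [VP [V insisted] [CP [C that] [S [NP [Pron they]] [VP [VP [V admired] [CP [C that] [S [NP [Pron they]] [VP [V visited] [CP [C that] [S [NP [Pron everyone]] [VP [V insisted]]]]]]]] [Conj or] [VP [V insisted]]]]]]]
The trees differ in how a recursive rule is bracketed over the same span.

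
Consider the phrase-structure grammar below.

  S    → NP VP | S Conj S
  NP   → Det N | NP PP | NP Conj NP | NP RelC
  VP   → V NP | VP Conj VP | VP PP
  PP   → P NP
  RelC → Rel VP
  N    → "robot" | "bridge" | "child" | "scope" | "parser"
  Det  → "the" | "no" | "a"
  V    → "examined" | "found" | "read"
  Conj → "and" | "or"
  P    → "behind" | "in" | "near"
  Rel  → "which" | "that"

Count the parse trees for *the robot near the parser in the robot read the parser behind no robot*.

Two of the 4 distinct bracketings:
[S [NP [NP [Det the] [N robot]] [PP [P near] [NP [NP [Det the] [N parser]] [PP [P in] [NP [Det the] [N robot]]]]]] [VP [V read] [NP [NP [Det the] [N parser]] [PP [P behind] [NP [Det no] [N robot]]]]]]
[S [NP [NP [Det the] [N robot]] [PP [P near] [NP [NP [Det the] [N parser]] [PP [P in] [NP [Det the] [N robot]]]]]] [VP [VP [V read] [NP [Det the] [N parser]]] [PP [P behind] [NP [Det no] [N robot]]]]]
The difference turns on whether VP → VP PP is used at the relevant span, versus an alternative expansion of VP.

4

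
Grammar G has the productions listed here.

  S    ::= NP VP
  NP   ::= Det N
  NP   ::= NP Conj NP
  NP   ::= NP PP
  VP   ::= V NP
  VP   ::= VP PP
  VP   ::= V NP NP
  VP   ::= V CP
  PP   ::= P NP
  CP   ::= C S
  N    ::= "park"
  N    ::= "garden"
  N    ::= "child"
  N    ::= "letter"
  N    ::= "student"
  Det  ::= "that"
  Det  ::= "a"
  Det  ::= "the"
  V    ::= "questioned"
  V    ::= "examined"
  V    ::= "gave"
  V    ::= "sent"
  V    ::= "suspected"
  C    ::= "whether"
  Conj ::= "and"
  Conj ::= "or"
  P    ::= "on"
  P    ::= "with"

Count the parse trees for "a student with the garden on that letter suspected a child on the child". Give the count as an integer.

4

Two of the 4 distinct bracketings:
[S [NP [NP [Det a] [N student]] [PP [P with] [NP [NP [Det the] [N garden]] [PP [P on] [NP [Det that] [N letter]]]]]] [VP [V suspected] [NP [NP [Det a] [N child]] [PP [P on] [NP [Det the] [N child]]]]]]
[S [NP [NP [Det a] [N student]] [PP [P with] [NP [NP [Det the] [N garden]] [PP [P on] [NP [Det that] [N letter]]]]]] [VP [VP [V suspected] [NP [Det a] [N child]]] [PP [P on] [NP [Det the] [N child]]]]]
The difference turns on whether VP → VP PP is used at the relevant span, versus an alternative expansion of VP.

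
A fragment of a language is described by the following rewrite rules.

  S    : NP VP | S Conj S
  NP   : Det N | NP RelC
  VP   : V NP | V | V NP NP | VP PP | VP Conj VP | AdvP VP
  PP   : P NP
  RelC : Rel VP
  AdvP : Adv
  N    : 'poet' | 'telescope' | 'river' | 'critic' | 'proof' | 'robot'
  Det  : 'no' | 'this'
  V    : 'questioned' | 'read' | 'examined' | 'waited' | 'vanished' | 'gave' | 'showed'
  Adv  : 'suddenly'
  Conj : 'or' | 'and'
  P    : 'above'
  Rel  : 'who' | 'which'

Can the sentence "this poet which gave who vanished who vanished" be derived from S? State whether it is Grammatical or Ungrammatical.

Ungrammatical

For S → NP VP, every NP-prefix leaves a non-VP remainder: after 'this poet' the remainder is not a VP; after 'this poet which gave' the remainder is not a VP; after 'this poet which gave who vanished' the remainder is not a VP. The alternative S rule S → S Conj S likewise has no satisfying split.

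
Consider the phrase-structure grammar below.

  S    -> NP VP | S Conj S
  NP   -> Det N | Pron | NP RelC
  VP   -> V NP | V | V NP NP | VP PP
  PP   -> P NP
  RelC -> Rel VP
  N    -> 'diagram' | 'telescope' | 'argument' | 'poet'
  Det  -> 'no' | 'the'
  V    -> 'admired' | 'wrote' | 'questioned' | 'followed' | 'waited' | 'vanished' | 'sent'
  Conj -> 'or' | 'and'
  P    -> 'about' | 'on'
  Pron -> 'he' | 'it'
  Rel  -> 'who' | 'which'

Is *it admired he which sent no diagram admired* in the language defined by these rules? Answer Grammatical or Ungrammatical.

For S → NP VP, the only prefix that parses as NP is 'it', but the remainder 'admired he which sent no diagram admired' is not a VP under these rules. The alternative S rule S → S Conj S likewise has no satisfying split.

Ungrammatical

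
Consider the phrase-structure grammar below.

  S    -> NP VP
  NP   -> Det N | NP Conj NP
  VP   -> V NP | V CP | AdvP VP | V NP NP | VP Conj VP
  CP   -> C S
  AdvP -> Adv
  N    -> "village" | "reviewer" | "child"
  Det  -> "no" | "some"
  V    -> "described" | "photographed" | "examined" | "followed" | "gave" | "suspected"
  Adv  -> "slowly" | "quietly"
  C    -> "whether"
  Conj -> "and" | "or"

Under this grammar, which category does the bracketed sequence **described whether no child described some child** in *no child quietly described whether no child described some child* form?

S
  NP
    Det: no
    N: child
  VP
    AdvP
      Adv: quietly
    VP
      V: described
      CP
        C: whether
        S
          NP
            Det: no
            N: child
          VP
            V: described
            NP
              Det: some
              N: child
The span 'described whether no child described some child' is the VP node built by VP → V CP.

VP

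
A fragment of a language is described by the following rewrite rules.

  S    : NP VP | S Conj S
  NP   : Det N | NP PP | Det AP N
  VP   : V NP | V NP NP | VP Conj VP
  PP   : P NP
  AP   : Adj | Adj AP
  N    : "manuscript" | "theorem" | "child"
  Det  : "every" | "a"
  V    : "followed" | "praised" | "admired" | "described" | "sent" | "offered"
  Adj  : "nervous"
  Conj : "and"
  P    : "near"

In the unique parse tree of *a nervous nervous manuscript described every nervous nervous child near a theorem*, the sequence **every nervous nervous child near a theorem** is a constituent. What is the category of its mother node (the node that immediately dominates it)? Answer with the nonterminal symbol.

[S [NP [Det a] [AP [Adj nervous] [AP [Adj nervous]]] [N manuscript]] [VP [V described] [NP [NP [Det every] [AP [Adj nervous] [AP [Adj nervous]]] [N child]] [PP [P near] [NP [Det a] [N theorem]]]]]]
The span 'every nervous nervous child near a theorem' is the NP node built by NP → NP PP.
Its mother is the VP built by VP → V NP.

VP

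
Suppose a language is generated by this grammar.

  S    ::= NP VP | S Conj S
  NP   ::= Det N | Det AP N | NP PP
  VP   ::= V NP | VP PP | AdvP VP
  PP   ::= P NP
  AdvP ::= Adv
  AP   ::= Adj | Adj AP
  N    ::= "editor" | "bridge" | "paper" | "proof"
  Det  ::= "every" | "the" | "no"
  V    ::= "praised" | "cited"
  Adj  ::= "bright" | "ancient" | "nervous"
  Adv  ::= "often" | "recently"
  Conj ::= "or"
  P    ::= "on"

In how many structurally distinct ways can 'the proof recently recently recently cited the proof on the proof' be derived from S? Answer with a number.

5

Two of the 5 distinct bracketings:
[S [NP [Det the] [N proof]] [VP [VP [AdvP [Adv recently]] [VP [AdvP [Adv recently]] [VP [AdvP [Adv recently]] [VP [V cited] [NP [Det the] [N proof]]]]]] [PP [P on] [NP [Det the] [N proof]]]]]
[S [NP [Det the] [N proof]] [VP [AdvP [Adv recently]] [VP [VP [AdvP [Adv recently]] [VP [AdvP [Adv recently]] [VP [V cited] [NP [Det the] [N proof]]]]] [PP [P on] [NP [Det the] [N proof]]]]]]
The trees differ in how a recursive rule is bracketed over the same span.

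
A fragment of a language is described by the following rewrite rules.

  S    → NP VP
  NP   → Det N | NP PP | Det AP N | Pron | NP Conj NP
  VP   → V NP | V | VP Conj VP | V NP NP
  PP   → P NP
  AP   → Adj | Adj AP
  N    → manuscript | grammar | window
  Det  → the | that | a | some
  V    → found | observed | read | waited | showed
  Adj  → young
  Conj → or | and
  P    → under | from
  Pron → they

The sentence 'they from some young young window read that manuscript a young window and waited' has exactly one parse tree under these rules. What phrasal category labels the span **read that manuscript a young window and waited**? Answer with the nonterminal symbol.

VP

[S [NP [NP [Pron they]] [PP [P from] [NP [Det some] [AP [Adj young] [AP [Adj young]]] [N window]]]] [VP [VP [V read] [NP [Det that] [N manuscript]] [NP [Det a] [AP [Adj young]] [N window]]] [Conj and] [VP [V waited]]]]
The span 'read that manuscript a young window and waited' is the VP node built by VP → VP Conj VP.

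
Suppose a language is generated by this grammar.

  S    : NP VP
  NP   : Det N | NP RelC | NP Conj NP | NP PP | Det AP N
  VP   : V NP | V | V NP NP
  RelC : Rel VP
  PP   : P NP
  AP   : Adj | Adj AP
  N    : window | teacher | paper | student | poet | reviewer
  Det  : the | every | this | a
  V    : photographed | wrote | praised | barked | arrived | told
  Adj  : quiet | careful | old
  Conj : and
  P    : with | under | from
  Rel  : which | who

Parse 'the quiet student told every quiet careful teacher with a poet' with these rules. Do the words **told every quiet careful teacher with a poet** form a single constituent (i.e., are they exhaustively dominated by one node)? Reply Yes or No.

[S [NP [Det the] [AP [Adj quiet]] [N student]] [VP [V told] [NP [NP [Det every] [AP [Adj quiet] [AP [Adj careful]]] [N teacher]] [PP [P with] [NP [Det a] [N poet]]]]]]
The words 'told every quiet careful teacher with a poet' are exhaustively dominated by a single VP node (built by VP → V NP), so they form a constituent.

Yes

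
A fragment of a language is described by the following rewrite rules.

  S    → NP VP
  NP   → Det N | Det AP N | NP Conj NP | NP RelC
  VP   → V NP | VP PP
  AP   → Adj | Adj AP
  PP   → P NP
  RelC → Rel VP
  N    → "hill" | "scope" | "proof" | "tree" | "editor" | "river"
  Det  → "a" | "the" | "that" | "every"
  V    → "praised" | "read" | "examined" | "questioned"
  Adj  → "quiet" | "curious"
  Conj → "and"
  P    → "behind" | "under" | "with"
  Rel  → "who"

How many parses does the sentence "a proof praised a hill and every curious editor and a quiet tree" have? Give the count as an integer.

2

The two bracketings:
[S [NP [Det a] [N proof]] [VP [V praised] [NP [NP [Det a] [N hill]] [Conj and] [NP [NP [Det every] [AP [Adj curious]] [N editor]] [Conj and] [NP [Det a] [AP [Adj quiet]] [N tree]]]]]]
[S [NP [Det a] [N proof]] [VP [V praised] [NP [NP [NP [Det a] [N hill]] [Conj and] [NP [Det every] [AP [Adj curious]] [N editor]]] [Conj and] [NP [Det a] [AP [Adj quiet]] [N tree]]]]]
The trees differ in how a recursive rule is bracketed over the same span.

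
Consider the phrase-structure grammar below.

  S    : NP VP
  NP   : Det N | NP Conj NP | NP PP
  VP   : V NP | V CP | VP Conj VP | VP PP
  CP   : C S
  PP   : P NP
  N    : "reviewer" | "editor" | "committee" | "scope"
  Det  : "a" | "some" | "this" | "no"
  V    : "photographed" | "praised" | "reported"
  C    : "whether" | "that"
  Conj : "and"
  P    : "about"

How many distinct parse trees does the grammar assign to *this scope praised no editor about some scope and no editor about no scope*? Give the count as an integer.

Two of the 10 distinct bracketings:
[S [NP [Det this] [N scope]] [VP [V praised] [NP [NP [NP [Det no] [N editor]] [PP [P about] [NP [Det some] [N scope]]]] [Conj and] [NP [NP [Det no] [N editor]] [PP [P about] [NP [Det no] [N scope]]]]]]]
[S [NP [Det this] [N scope]] [VP [V praised] [NP [NP [Det no] [N editor]] [PP [P about] [NP [NP [Det some] [N scope]] [Conj and] [NP [NP [Det no] [N editor]] [PP [P about] [NP [Det no] [N scope]]]]]]]]]
The trees differ in how a recursive rule is bracketed over the same span.

10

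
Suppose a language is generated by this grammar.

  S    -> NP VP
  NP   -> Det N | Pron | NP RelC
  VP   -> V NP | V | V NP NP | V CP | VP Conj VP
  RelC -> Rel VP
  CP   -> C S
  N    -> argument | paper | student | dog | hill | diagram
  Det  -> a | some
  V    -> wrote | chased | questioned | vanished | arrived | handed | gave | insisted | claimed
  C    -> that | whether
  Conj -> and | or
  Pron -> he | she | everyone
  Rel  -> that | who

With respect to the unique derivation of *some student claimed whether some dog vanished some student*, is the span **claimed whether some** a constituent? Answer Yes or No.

[S [NP [Det some] [N student]] [VP [V claimed] [CP [C whether] [S [NP [Det some] [N dog]] [VP [V vanished] [NP [Det some] [N student]]]]]]]
The smallest constituent containing 'claimed whether some' is the VP spanning 'claimed whether some dog vanished some student'; no single node in the tree dominates exactly the given words.

No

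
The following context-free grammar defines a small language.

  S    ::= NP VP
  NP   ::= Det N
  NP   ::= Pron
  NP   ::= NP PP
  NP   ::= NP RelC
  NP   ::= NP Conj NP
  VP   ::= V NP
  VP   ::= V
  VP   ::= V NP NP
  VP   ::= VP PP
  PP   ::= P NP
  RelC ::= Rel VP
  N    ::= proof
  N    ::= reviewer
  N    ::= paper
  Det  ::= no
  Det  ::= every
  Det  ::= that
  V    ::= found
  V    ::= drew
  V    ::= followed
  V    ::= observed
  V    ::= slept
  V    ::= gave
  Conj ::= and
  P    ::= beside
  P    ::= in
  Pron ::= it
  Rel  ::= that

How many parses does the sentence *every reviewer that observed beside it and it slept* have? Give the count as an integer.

4

Two of the 4 distinct bracketings:
[S [NP [NP [NP [Det every] [N reviewer]] [RelC [Rel that] [VP [V observed]]]] [PP [P beside] [NP [NP [Pron it]] [Conj and] [NP [Pron it]]]]] [VP [V slept]]]
[S [NP [NP [Det every] [N reviewer]] [RelC [Rel that] [VP [VP [V observed]] [PP [P beside] [NP [NP [Pron it]] [Conj and] [NP [Pron it]]]]]]] [VP [V slept]]]
The difference turns on whether NP → NP PP is used at the relevant span, versus an alternative expansion of NP.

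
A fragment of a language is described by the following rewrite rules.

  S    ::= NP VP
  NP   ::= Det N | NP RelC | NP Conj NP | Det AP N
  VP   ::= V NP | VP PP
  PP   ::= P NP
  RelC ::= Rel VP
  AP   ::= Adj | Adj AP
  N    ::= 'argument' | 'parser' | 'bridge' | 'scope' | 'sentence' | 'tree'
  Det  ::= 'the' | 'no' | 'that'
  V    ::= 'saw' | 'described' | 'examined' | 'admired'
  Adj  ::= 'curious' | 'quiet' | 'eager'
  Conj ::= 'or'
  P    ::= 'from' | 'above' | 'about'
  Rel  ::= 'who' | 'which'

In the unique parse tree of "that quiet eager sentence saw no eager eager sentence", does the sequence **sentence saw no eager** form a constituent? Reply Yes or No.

No

[S [NP [Det that] [AP [Adj quiet] [AP [Adj eager]]] [N sentence]] [VP [V saw] [NP [Det no] [AP [Adj eager] [AP [Adj eager]]] [N sentence]]]]
The smallest constituent containing 'sentence saw no eager' is the S spanning 'that quiet eager sentence saw no eager eager sentence'; no single node in the tree dominates exactly the given words.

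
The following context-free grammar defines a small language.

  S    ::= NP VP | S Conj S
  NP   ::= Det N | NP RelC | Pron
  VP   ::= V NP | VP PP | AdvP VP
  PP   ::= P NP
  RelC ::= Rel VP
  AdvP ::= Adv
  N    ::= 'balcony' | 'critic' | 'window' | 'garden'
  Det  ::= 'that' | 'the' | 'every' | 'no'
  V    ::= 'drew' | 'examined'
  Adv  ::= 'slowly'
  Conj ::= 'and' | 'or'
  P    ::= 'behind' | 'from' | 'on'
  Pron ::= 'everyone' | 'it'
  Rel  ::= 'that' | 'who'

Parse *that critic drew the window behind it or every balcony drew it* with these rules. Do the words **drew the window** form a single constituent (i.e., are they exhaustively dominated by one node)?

Yes

[S [S [NP [Det that] [N critic]] [VP [VP [V drew] [NP [Det the] [N window]]] [PP [P behind] [NP [Pron it]]]]] [Conj or] [S [NP [Det every] [N balcony]] [VP [V drew] [NP [Pron it]]]]]
The words 'drew the window' are exhaustively dominated by a single VP node (built by VP → V NP), so they form a constituent.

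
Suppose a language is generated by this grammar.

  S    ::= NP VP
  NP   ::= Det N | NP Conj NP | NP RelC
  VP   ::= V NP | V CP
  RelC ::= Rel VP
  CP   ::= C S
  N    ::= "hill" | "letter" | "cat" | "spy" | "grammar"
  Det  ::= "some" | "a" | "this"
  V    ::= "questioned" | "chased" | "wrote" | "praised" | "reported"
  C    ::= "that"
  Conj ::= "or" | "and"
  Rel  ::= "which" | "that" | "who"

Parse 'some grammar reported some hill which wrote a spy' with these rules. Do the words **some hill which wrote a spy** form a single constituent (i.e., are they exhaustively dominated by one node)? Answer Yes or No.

Yes

[S [NP [Det some] [N grammar]] [VP [V reported] [NP [NP [Det some] [N hill]] [RelC [Rel which] [VP [V wrote] [NP [Det a] [N spy]]]]]]]
The words 'some hill which wrote a spy' are exhaustively dominated by a single NP node (built by NP → NP RelC), so they form a constituent.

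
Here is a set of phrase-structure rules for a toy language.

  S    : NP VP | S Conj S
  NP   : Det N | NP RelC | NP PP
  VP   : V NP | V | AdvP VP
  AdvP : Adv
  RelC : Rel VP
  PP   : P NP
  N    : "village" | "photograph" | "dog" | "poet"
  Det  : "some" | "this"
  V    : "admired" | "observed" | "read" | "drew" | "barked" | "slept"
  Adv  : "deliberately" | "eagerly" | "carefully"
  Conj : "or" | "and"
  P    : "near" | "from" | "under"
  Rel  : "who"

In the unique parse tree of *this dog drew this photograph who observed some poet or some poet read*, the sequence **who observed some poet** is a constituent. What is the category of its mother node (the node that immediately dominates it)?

S
  S
    NP
      Det: this
      N: dog
    VP
      V: drew
      NP
        NP
          Det: this
          N: photograph
        RelC
          Rel: who
          VP
            V: observed
            NP
              Det: some
              N: poet
  Conj: or
  S
    NP
      Det: some
      N: poet
    VP
      V: read
The span 'who observed some poet' is the RelC node built by RelC → Rel VP.
Its mother is the NP built by NP → NP RelC.

NP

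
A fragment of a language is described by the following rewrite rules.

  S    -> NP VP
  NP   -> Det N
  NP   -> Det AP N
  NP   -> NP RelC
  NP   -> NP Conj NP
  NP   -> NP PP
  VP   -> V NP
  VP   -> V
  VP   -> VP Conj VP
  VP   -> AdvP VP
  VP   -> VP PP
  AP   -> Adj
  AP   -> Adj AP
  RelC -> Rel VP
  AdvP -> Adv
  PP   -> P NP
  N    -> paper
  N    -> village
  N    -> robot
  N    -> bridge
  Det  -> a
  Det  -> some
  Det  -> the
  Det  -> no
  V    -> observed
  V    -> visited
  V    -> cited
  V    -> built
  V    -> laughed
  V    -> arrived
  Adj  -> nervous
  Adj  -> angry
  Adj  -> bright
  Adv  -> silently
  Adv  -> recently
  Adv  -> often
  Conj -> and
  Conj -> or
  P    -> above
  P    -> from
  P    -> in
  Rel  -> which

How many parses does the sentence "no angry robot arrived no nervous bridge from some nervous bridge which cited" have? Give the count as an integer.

Two of the 3 distinct bracketings:
[S [NP [Det no] [AP [Adj angry]] [N robot]] [VP [V arrived] [NP [NP [NP [Det no] [AP [Adj nervous]] [N bridge]] [PP [P from] [NP [Det some] [AP [Adj nervous]] [N bridge]]]] [RelC [Rel which] [VP [V cited]]]]]]
[S [NP [Det no] [AP [Adj angry]] [N robot]] [VP [V arrived] [NP [NP [Det no] [AP [Adj nervous]] [N bridge]] [PP [P from] [NP [NP [Det some] [AP [Adj nervous]] [N bridge]] [RelC [Rel which] [VP [V cited]]]]]]]]
The trees differ in how a recursive rule is bracketed over the same span.

3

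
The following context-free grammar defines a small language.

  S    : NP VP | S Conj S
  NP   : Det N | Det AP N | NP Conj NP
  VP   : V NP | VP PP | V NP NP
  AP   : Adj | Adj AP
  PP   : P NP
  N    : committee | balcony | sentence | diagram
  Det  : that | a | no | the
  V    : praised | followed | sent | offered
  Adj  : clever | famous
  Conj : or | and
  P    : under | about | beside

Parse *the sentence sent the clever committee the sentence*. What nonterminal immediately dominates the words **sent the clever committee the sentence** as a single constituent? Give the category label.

VP

[S [NP [Det the] [N sentence]] [VP [V sent] [NP [Det the] [AP [Adj clever]] [N committee]] [NP [Det the] [N sentence]]]]
The span 'sent the clever committee the sentence' is the VP node built by VP → V NP NP.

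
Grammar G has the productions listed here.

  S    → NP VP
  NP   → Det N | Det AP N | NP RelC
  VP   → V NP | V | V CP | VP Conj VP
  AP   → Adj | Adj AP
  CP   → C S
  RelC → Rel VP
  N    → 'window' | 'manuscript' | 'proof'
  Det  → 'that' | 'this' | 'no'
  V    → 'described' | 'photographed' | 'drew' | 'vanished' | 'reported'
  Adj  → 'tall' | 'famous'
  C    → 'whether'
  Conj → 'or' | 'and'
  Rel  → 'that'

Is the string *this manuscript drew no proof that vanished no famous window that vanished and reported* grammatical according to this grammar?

S
  NP
    Det: this
    N: manuscript
  VP
    V: drew
    NP
      NP
        Det: no
        N: proof
      RelC
        Rel: that
        VP
          V: vanished
          NP
            NP
              Det: no
              AP
                Adj: famous
              N: window
            RelC
              Rel: that
              VP
                VP
                  V: vanished
                Conj: and
                VP
                  V: reported
Every word is introduced by a lexical rule and the phrasal rules combine the resulting categories into a single S.

Grammatical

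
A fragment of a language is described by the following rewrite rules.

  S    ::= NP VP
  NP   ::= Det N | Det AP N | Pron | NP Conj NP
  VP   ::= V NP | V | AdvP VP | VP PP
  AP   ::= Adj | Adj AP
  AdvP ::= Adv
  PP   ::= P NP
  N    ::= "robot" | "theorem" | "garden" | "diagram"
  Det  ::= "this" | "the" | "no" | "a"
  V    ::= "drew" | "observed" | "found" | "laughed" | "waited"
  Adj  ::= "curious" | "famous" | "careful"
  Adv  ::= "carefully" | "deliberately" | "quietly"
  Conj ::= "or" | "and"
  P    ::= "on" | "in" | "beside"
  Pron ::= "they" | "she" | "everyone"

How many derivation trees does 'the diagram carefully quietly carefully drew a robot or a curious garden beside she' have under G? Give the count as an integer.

4

Two of the 4 distinct bracketings:
[S [NP [Det the] [N diagram]] [VP [AdvP [Adv carefully]] [VP [AdvP [Adv quietly]] [VP [AdvP [Adv carefully]] [VP [VP [V drew] [NP [NP [Det a] [N robot]] [Conj or] [NP [Det a] [AP [Adj curious]] [N garden]]]] [PP [P beside] [NP [Pron she]]]]]]]]
[S [NP [Det the] [N diagram]] [VP [AdvP [Adv carefully]] [VP [AdvP [Adv quietly]] [VP [VP [AdvP [Adv carefully]] [VP [V drew] [NP [NP [Det a] [N robot]] [Conj or] [NP [Det a] [AP [Adj curious]] [N garden]]]]] [PP [P beside] [NP [Pron she]]]]]]]
The trees differ in how a recursive rule is bracketed over the same span.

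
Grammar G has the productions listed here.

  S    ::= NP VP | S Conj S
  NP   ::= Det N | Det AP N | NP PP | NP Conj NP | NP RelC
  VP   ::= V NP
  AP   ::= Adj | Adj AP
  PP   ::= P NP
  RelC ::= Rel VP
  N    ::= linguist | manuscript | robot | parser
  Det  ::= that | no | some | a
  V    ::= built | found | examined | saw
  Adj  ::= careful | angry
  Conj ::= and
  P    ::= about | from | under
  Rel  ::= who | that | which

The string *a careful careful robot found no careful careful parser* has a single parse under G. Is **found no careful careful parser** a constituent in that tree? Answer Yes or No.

[S [NP [Det a] [AP [Adj careful] [AP [Adj careful]]] [N robot]] [VP [V found] [NP [Det no] [AP [Adj careful] [AP [Adj careful]]] [N parser]]]]
The words 'found no careful careful parser' are exhaustively dominated by a single VP node (built by VP → V NP), so they form a constituent.

Yes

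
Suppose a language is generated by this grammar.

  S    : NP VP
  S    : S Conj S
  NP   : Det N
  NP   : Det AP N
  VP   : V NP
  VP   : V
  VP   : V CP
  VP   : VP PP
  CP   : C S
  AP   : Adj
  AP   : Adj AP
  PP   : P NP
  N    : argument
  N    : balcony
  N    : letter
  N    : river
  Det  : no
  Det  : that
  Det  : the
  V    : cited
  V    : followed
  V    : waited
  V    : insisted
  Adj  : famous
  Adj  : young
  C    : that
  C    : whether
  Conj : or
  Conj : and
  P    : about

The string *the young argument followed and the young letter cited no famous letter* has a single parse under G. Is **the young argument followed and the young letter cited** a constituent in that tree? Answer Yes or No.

[S [S [NP [Det the] [AP [Adj young]] [N argument]] [VP [V followed]]] [Conj and] [S [NP [Det the] [AP [Adj young]] [N letter]] [VP [V cited] [NP [Det no] [AP [Adj famous]] [N letter]]]]]
The smallest constituent containing 'the young argument followed and the young letter cited' is the S spanning 'the young argument followed and the young letter cited no famous letter'; no single node in the tree dominates exactly the given words.

No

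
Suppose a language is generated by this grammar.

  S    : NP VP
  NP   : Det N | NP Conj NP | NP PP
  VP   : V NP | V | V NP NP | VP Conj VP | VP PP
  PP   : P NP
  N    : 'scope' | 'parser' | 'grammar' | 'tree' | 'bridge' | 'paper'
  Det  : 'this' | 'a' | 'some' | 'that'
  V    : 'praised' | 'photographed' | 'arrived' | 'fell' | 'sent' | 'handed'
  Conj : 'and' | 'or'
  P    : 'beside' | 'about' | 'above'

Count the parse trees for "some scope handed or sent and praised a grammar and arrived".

Two of the 5 distinct bracketings:
[S [NP [Det some] [N scope]] [VP [VP [V handed]] [Conj or] [VP [VP [V sent]] [Conj and] [VP [VP [V praised] [NP [Det a] [N grammar]]] [Conj and] [VP [V arrived]]]]]]
[S [NP [Det some] [N scope]] [VP [VP [V handed]] [Conj or] [VP [VP [VP [V sent]] [Conj and] [VP [V praised] [NP [Det a] [N grammar]]]] [Conj and] [VP [V arrived]]]]]
The trees differ in how a recursive rule is bracketed over the same span.

5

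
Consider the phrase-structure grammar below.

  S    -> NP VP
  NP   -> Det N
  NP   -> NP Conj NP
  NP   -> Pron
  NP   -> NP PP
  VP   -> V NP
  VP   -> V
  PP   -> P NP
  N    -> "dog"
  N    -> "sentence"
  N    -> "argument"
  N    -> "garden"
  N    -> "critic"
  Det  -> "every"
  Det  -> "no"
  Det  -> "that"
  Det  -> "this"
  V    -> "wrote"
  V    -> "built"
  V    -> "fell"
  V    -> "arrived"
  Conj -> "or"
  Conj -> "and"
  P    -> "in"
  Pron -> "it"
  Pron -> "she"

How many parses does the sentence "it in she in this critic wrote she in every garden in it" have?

4

Two of the 4 distinct bracketings:
[S [NP [NP [Pron it]] [PP [P in] [NP [NP [Pron she]] [PP [P in] [NP [Det this] [N critic]]]]]] [VP [V wrote] [NP [NP [Pron she]] [PP [P in] [NP [NP [Det every] [N garden]] [PP [P in] [NP [Pron it]]]]]]]]
[S [NP [NP [Pron it]] [PP [P in] [NP [NP [Pron she]] [PP [P in] [NP [Det this] [N critic]]]]]] [VP [V wrote] [NP [NP [NP [Pron she]] [PP [P in] [NP [Det every] [N garden]]]] [PP [P in] [NP [Pron it]]]]]]
The trees differ in how a recursive rule is bracketed over the same span.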